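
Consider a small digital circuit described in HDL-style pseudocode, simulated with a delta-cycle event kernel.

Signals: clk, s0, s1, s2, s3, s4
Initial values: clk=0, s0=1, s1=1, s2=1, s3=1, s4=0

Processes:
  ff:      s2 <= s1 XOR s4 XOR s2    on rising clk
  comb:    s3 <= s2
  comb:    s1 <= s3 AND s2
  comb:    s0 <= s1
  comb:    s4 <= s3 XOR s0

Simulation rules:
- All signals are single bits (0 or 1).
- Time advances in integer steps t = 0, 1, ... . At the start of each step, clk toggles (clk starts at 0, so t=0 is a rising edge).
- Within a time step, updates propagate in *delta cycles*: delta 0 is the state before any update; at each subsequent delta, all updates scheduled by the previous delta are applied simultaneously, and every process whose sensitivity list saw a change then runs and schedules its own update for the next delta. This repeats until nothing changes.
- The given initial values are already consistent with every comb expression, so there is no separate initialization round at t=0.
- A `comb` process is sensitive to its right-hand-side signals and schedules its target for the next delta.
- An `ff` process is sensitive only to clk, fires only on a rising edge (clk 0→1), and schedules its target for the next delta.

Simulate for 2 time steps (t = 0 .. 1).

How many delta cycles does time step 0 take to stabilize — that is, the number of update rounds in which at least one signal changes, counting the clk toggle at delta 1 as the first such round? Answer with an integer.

t=0 Δ0: s4=0 s3=1 s1=1 s0=1 clk=0 s2=1
  Δ1: clk:0→1
  Δ2: s2:1→0
  Δ3: s3:1→0, s1:1→0
  Δ4: s4:0→1, s0:1→0
  Δ5: s4:1→0
  (5Δ to stable)
t=1 Δ0: s4=0 s3=0 s1=0 s0=0 clk=1 s2=0
  Δ1: clk:1→0
  (1Δ to stable)

5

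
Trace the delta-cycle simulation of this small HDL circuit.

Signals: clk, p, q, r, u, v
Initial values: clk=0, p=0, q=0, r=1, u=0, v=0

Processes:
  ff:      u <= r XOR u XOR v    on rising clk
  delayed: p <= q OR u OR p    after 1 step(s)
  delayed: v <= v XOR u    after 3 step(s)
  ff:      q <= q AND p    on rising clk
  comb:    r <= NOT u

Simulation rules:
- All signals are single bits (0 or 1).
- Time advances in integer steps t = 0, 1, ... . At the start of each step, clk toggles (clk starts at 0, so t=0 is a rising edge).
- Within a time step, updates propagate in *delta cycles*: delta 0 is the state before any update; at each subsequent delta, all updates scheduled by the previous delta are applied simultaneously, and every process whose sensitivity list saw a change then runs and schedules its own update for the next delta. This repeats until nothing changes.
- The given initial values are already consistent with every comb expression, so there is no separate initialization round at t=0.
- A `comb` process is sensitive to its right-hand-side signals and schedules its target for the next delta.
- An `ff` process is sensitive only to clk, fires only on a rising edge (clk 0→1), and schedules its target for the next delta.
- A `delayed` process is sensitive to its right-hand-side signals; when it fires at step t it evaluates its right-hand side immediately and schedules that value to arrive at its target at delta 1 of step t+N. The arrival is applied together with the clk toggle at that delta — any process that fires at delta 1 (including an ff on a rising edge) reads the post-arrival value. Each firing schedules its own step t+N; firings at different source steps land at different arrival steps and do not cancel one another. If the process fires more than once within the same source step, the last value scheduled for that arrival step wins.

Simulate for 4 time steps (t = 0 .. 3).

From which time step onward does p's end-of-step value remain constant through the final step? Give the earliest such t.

1

[bits: u,clk,r,v,p,q]
t=0: Δ0=001000 Δ1=011000 Δ2=111000 Δ3=110000 | 3Δ
t=1: Δ0=110000 Δ1=100010 | 1Δ
t=2: Δ0=100010 Δ1=110010 | 1Δ
t=3: Δ0=110010 Δ1=100110 | 1Δ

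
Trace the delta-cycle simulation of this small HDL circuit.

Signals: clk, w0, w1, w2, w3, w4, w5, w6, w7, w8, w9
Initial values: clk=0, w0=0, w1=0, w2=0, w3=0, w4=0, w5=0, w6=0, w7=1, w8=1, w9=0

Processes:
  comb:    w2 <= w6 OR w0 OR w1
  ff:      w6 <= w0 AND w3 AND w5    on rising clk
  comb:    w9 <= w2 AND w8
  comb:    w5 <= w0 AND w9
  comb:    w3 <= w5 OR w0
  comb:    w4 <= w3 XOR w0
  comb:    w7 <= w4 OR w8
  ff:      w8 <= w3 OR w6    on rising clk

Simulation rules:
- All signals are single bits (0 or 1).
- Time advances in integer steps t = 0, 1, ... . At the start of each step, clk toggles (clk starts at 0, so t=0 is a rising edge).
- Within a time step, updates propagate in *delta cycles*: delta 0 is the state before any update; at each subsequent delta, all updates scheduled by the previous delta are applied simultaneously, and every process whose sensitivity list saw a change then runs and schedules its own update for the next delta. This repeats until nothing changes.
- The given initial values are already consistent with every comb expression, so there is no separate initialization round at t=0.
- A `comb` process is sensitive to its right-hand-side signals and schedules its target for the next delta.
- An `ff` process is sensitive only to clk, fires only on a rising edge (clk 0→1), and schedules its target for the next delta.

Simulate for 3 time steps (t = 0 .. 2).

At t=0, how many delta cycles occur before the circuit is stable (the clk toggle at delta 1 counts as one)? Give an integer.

3

[bits: w8,clk,w7,w9,w0,w3,w5,w6,w2,w4,w1]
t=0: Δ0=10100000000 Δ1=11100000000 Δ2=01100000000 Δ3=01000000000 | 3Δ
t=1: Δ0=01000000000 Δ1=00000000000 | 1Δ
t=2: Δ0=00000000000 Δ1=01000000000 | 1Δ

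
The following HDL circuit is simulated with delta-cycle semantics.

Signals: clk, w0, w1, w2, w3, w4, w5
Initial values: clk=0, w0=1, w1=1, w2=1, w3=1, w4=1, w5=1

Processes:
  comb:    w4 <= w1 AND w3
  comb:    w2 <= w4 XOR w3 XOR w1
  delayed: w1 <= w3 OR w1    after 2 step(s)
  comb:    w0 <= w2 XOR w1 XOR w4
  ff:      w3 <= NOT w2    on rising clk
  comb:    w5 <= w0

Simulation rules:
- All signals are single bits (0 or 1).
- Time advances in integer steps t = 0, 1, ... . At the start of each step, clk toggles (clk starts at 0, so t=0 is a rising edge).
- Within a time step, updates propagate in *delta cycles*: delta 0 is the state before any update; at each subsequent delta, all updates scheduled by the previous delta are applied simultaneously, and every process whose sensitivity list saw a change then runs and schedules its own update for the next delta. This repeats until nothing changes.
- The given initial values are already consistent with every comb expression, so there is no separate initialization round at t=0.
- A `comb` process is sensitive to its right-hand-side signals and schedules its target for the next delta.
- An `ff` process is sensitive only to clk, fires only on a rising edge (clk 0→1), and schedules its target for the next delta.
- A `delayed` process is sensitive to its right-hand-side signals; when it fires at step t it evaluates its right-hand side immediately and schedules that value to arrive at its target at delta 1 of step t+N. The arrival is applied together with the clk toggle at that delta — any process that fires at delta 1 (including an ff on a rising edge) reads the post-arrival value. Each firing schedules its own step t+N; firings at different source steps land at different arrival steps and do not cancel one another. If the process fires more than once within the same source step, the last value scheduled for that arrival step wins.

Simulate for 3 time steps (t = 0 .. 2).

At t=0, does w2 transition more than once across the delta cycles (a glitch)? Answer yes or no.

yes

[bits: clk,w0,w5,w1,w2,w4,w3]
t=0: Δ0=0111111 Δ1=1111111 Δ2=1111110 Δ3=1111000 Δ4=1111100 Δ5=1011100 Δ6=1001100 | 6Δ
t=1: Δ0=1001100 Δ1=0001100 | 1Δ
t=2: Δ0=0001100 Δ1=1001100 | 1Δ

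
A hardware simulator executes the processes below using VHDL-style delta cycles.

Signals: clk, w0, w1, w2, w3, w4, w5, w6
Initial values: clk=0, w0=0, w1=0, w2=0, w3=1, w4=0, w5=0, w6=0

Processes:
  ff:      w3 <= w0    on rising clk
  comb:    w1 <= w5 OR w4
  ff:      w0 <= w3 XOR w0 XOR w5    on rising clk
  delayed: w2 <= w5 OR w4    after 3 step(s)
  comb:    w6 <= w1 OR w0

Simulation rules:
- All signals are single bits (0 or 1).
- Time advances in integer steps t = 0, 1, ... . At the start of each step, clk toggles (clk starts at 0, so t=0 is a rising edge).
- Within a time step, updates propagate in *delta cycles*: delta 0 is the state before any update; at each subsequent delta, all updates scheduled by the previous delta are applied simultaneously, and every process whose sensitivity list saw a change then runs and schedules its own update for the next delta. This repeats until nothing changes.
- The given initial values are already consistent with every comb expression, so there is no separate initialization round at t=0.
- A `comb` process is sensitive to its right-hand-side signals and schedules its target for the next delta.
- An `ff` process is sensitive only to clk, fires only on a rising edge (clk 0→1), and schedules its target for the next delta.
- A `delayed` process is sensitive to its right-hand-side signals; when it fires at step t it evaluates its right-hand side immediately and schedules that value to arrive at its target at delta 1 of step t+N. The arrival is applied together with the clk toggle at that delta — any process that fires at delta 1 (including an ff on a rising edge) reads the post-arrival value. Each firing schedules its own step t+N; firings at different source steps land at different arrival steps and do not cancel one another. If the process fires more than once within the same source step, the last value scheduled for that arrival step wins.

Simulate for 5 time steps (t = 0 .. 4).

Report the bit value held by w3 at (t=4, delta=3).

1

t=0 Δ0: w1=0 clk=0 w6=0 w3=1 w4=0 w0=0 w2=0 w5=0
  Δ1: clk:0→1
  Δ2: w3:1→0, w0:0→1
  Δ3: w6:0→1
  (3Δ to stable)
t=1 Δ0: w1=0 clk=1 w6=1 w3=0 w4=0 w0=1 w2=0 w5=0
  Δ1: clk:1→0
  (1Δ to stable)
t=2 Δ0: w1=0 clk=0 w6=1 w3=0 w4=0 w0=1 w2=0 w5=0
  Δ1: clk:0→1
  Δ2: w3:0→1
  (2Δ to stable)
t=3 Δ0: w1=0 clk=1 w6=1 w3=1 w4=0 w0=1 w2=0 w5=0
  Δ1: clk:1→0
  (1Δ to stable)
t=4 Δ0: w1=0 clk=0 w6=1 w3=1 w4=0 w0=1 w2=0 w5=0
  Δ1: clk:0→1
  Δ2: w0:1→0
  Δ3: w6:1→0
  (3Δ to stable)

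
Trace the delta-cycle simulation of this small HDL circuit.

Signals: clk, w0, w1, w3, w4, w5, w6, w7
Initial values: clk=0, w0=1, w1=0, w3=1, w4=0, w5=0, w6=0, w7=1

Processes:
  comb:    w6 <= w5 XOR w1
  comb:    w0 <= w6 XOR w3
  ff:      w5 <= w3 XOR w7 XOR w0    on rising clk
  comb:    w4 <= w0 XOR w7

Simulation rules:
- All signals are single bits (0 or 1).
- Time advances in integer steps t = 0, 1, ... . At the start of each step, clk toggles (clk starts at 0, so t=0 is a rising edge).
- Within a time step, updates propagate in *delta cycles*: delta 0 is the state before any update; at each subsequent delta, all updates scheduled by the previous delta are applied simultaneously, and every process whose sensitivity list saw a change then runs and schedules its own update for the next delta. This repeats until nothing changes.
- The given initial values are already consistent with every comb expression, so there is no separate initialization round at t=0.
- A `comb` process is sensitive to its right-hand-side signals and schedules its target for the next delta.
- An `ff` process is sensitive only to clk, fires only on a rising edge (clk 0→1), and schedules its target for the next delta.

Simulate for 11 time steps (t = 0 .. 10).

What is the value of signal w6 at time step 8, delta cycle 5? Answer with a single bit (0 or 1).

1

t0.Δ0 w6=0 w1=0 clk=0 w4=0 w7=1 w5=0 w0=1 w3=1
t0.Δ1 w6=0 w1=0 clk=1 w4=0 w7=1 w5=0 w0=1 w3=1
t0.Δ2 w6=0 w1=0 clk=1 w4=0 w7=1 w5=1 w0=1 w3=1
t0.Δ3 w6=1 w1=0 clk=1 w4=0 w7=1 w5=1 w0=1 w3=1
t0.Δ4 w6=1 w1=0 clk=1 w4=0 w7=1 w5=1 w0=0 w3=1
t0.Δ5 w6=1 w1=0 clk=1 w4=1 w7=1 w5=1 w0=0 w3=1
t1.Δ0 w6=1 w1=0 clk=1 w4=1 w7=1 w5=1 w0=0 w3=1
t1.Δ1 w6=1 w1=0 clk=0 w4=1 w7=1 w5=1 w0=0 w3=1
t2.Δ0 w6=1 w1=0 clk=0 w4=1 w7=1 w5=1 w0=0 w3=1
t2.Δ1 w6=1 w1=0 clk=1 w4=1 w7=1 w5=1 w0=0 w3=1
t2.Δ2 w6=1 w1=0 clk=1 w4=1 w7=1 w5=0 w0=0 w3=1
t2.Δ3 w6=0 w1=0 clk=1 w4=1 w7=1 w5=0 w0=0 w3=1
t2.Δ4 w6=0 w1=0 clk=1 w4=1 w7=1 w5=0 w0=1 w3=1
t2.Δ5 w6=0 w1=0 clk=1 w4=0 w7=1 w5=0 w0=1 w3=1
t3.Δ0 w6=0 w1=0 clk=1 w4=0 w7=1 w5=0 w0=1 w3=1
t3.Δ1 w6=0 w1=0 clk=0 w4=0 w7=1 w5=0 w0=1 w3=1
t4.Δ0 w6=0 w1=0 clk=0 w4=0 w7=1 w5=0 w0=1 w3=1
t4.Δ1 w6=0 w1=0 clk=1 w4=0 w7=1 w5=0 w0=1 w3=1
t4.Δ2 w6=0 w1=0 clk=1 w4=0 w7=1 w5=1 w0=1 w3=1
t4.Δ3 w6=1 w1=0 clk=1 w4=0 w7=1 w5=1 w0=1 w3=1
t4.Δ4 w6=1 w1=0 clk=1 w4=0 w7=1 w5=1 w0=0 w3=1
t4.Δ5 w6=1 w1=0 clk=1 w4=1 w7=1 w5=1 w0=0 w3=1
t5.Δ0 w6=1 w1=0 clk=1 w4=1 w7=1 w5=1 w0=0 w3=1
t5.Δ1 w6=1 w1=0 clk=0 w4=1 w7=1 w5=1 w0=0 w3=1
t6.Δ0 w6=1 w1=0 clk=0 w4=1 w7=1 w5=1 w0=0 w3=1
t6.Δ1 w6=1 w1=0 clk=1 w4=1 w7=1 w5=1 w0=0 w3=1
t6.Δ2 w6=1 w1=0 clk=1 w4=1 w7=1 w5=0 w0=0 w3=1
t6.Δ3 w6=0 w1=0 clk=1 w4=1 w7=1 w5=0 w0=0 w3=1
t6.Δ4 w6=0 w1=0 clk=1 w4=1 w7=1 w5=0 w0=1 w3=1
t6.Δ5 w6=0 w1=0 clk=1 w4=0 w7=1 w5=0 w0=1 w3=1
t7.Δ0 w6=0 w1=0 clk=1 w4=0 w7=1 w5=0 w0=1 w3=1
t7.Δ1 w6=0 w1=0 clk=0 w4=0 w7=1 w5=0 w0=1 w3=1
t8.Δ0 w6=0 w1=0 clk=0 w4=0 w7=1 w5=0 w0=1 w3=1
t8.Δ1 w6=0 w1=0 clk=1 w4=0 w7=1 w5=0 w0=1 w3=1
t8.Δ2 w6=0 w1=0 clk=1 w4=0 w7=1 w5=1 w0=1 w3=1
t8.Δ3 w6=1 w1=0 clk=1 w4=0 w7=1 w5=1 w0=1 w3=1
t8.Δ4 w6=1 w1=0 clk=1 w4=0 w7=1 w5=1 w0=0 w3=1
t8.Δ5 w6=1 w1=0 clk=1 w4=1 w7=1 w5=1 w0=0 w3=1
t9.Δ0 w6=1 w1=0 clk=1 w4=1 w7=1 w5=1 w0=0 w3=1
t9.Δ1 w6=1 w1=0 clk=0 w4=1 w7=1 w5=1 w0=0 w3=1
t10.Δ0 w6=1 w1=0 clk=0 w4=1 w7=1 w5=1 w0=0 w3=1
t10.Δ1 w6=1 w1=0 clk=1 w4=1 w7=1 w5=1 w0=0 w3=1
t10.Δ2 w6=1 w1=0 clk=1 w4=1 w7=1 w5=0 w0=0 w3=1
t10.Δ3 w6=0 w1=0 clk=1 w4=1 w7=1 w5=0 w0=0 w3=1
t10.Δ4 w6=0 w1=0 clk=1 w4=1 w7=1 w5=0 w0=1 w3=1
t10.Δ5 w6=0 w1=0 clk=1 w4=0 w7=1 w5=0 w0=1 w3=1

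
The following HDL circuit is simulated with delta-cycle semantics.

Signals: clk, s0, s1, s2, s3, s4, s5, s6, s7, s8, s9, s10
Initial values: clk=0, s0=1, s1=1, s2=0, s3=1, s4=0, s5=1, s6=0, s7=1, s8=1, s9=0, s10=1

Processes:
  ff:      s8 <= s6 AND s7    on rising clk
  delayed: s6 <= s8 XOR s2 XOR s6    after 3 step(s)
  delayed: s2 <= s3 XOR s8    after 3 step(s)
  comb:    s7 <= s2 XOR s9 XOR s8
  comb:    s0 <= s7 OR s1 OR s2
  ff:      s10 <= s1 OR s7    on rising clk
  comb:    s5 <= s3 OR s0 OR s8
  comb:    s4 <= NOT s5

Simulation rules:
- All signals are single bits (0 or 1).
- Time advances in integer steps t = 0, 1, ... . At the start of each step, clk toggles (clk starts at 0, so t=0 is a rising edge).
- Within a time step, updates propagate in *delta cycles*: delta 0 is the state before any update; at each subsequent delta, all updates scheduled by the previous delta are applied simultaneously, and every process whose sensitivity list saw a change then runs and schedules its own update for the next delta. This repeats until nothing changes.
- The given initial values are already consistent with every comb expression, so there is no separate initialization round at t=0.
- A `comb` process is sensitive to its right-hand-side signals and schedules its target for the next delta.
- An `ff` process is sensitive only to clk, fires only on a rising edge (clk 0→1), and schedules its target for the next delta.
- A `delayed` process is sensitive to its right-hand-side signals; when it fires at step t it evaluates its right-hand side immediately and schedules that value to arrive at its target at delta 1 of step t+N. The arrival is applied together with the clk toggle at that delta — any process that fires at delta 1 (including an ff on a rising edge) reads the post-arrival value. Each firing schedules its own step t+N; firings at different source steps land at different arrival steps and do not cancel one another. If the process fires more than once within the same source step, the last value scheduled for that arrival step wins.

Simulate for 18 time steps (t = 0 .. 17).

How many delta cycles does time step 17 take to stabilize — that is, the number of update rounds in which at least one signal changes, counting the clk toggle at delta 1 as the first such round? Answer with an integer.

t0.Δ0 clk=0 s5=1 s10=1 s6=0 s0=1 s1=1 s8=1 s4=0 s2=0 s9=0 s3=1 s7=1
t0.Δ1 clk=1 s5=1 s10=1 s6=0 s0=1 s1=1 s8=1 s4=0 s2=0 s9=0 s3=1 s7=1
t0.Δ2 clk=1 s5=1 s10=1 s6=0 s0=1 s1=1 s8=0 s4=0 s2=0 s9=0 s3=1 s7=1
t0.Δ3 clk=1 s5=1 s10=1 s6=0 s0=1 s1=1 s8=0 s4=0 s2=0 s9=0 s3=1 s7=0
t1.Δ0 clk=1 s5=1 s10=1 s6=0 s0=1 s1=1 s8=0 s4=0 s2=0 s9=0 s3=1 s7=0
t1.Δ1 clk=0 s5=1 s10=1 s6=0 s0=1 s1=1 s8=0 s4=0 s2=0 s9=0 s3=1 s7=0
t2.Δ0 clk=0 s5=1 s10=1 s6=0 s0=1 s1=1 s8=0 s4=0 s2=0 s9=0 s3=1 s7=0
t2.Δ1 clk=1 s5=1 s10=1 s6=0 s0=1 s1=1 s8=0 s4=0 s2=0 s9=0 s3=1 s7=0
t3.Δ0 clk=1 s5=1 s10=1 s6=0 s0=1 s1=1 s8=0 s4=0 s2=0 s9=0 s3=1 s7=0
t3.Δ1 clk=0 s5=1 s10=1 s6=0 s0=1 s1=1 s8=0 s4=0 s2=1 s9=0 s3=1 s7=0
t3.Δ2 clk=0 s5=1 s10=1 s6=0 s0=1 s1=1 s8=0 s4=0 s2=1 s9=0 s3=1 s7=1
t4.Δ0 clk=0 s5=1 s10=1 s6=0 s0=1 s1=1 s8=0 s4=0 s2=1 s9=0 s3=1 s7=1
t4.Δ1 clk=1 s5=1 s10=1 s6=0 s0=1 s1=1 s8=0 s4=0 s2=1 s9=0 s3=1 s7=1
t5.Δ0 clk=1 s5=1 s10=1 s6=0 s0=1 s1=1 s8=0 s4=0 s2=1 s9=0 s3=1 s7=1
t5.Δ1 clk=0 s5=1 s10=1 s6=0 s0=1 s1=1 s8=0 s4=0 s2=1 s9=0 s3=1 s7=1
t6.Δ0 clk=0 s5=1 s10=1 s6=0 s0=1 s1=1 s8=0 s4=0 s2=1 s9=0 s3=1 s7=1
t6.Δ1 clk=1 s5=1 s10=1 s6=1 s0=1 s1=1 s8=0 s4=0 s2=1 s9=0 s3=1 s7=1
t6.Δ2 clk=1 s5=1 s10=1 s6=1 s0=1 s1=1 s8=1 s4=0 s2=1 s9=0 s3=1 s7=1
t6.Δ3 clk=1 s5=1 s10=1 s6=1 s0=1 s1=1 s8=1 s4=0 s2=1 s9=0 s3=1 s7=0
t7.Δ0 clk=1 s5=1 s10=1 s6=1 s0=1 s1=1 s8=1 s4=0 s2=1 s9=0 s3=1 s7=0
t7.Δ1 clk=0 s5=1 s10=1 s6=1 s0=1 s1=1 s8=1 s4=0 s2=1 s9=0 s3=1 s7=0
t8.Δ0 clk=0 s5=1 s10=1 s6=1 s0=1 s1=1 s8=1 s4=0 s2=1 s9=0 s3=1 s7=0
t8.Δ1 clk=1 s5=1 s10=1 s6=1 s0=1 s1=1 s8=1 s4=0 s2=1 s9=0 s3=1 s7=0
t8.Δ2 clk=1 s5=1 s10=1 s6=1 s0=1 s1=1 s8=0 s4=0 s2=1 s9=0 s3=1 s7=0
t8.Δ3 clk=1 s5=1 s10=1 s6=1 s0=1 s1=1 s8=0 s4=0 s2=1 s9=0 s3=1 s7=1
t9.Δ0 clk=1 s5=1 s10=1 s6=1 s0=1 s1=1 s8=0 s4=0 s2=1 s9=0 s3=1 s7=1
t9.Δ1 clk=0 s5=1 s10=1 s6=1 s0=1 s1=1 s8=0 s4=0 s2=0 s9=0 s3=1 s7=1
t9.Δ2 clk=0 s5=1 s10=1 s6=1 s0=1 s1=1 s8=0 s4=0 s2=0 s9=0 s3=1 s7=0
t10.Δ0 clk=0 s5=1 s10=1 s6=1 s0=1 s1=1 s8=0 s4=0 s2=0 s9=0 s3=1 s7=0
t10.Δ1 clk=1 s5=1 s10=1 s6=1 s0=1 s1=1 s8=0 s4=0 s2=0 s9=0 s3=1 s7=0
t11.Δ0 clk=1 s5=1 s10=1 s6=1 s0=1 s1=1 s8=0 s4=0 s2=0 s9=0 s3=1 s7=0
t11.Δ1 clk=0 s5=1 s10=1 s6=0 s0=1 s1=1 s8=0 s4=0 s2=1 s9=0 s3=1 s7=0
t11.Δ2 clk=0 s5=1 s10=1 s6=0 s0=1 s1=1 s8=0 s4=0 s2=1 s9=0 s3=1 s7=1
t12.Δ0 clk=0 s5=1 s10=1 s6=0 s0=1 s1=1 s8=0 s4=0 s2=1 s9=0 s3=1 s7=1
t12.Δ1 clk=1 s5=1 s10=1 s6=1 s0=1 s1=1 s8=0 s4=0 s2=1 s9=0 s3=1 s7=1
t12.Δ2 clk=1 s5=1 s10=1 s6=1 s0=1 s1=1 s8=1 s4=0 s2=1 s9=0 s3=1 s7=1
t12.Δ3 clk=1 s5=1 s10=1 s6=1 s0=1 s1=1 s8=1 s4=0 s2=1 s9=0 s3=1 s7=0
t13.Δ0 clk=1 s5=1 s10=1 s6=1 s0=1 s1=1 s8=1 s4=0 s2=1 s9=0 s3=1 s7=0
t13.Δ1 clk=0 s5=1 s10=1 s6=1 s0=1 s1=1 s8=1 s4=0 s2=1 s9=0 s3=1 s7=0
t14.Δ0 clk=0 s5=1 s10=1 s6=1 s0=1 s1=1 s8=1 s4=0 s2=1 s9=0 s3=1 s7=0
t14.Δ1 clk=1 s5=1 s10=1 s6=1 s0=1 s1=1 s8=1 s4=0 s2=1 s9=0 s3=1 s7=0
t14.Δ2 clk=1 s5=1 s10=1 s6=1 s0=1 s1=1 s8=0 s4=0 s2=1 s9=0 s3=1 s7=0
t14.Δ3 clk=1 s5=1 s10=1 s6=1 s0=1 s1=1 s8=0 s4=0 s2=1 s9=0 s3=1 s7=1
t15.Δ0 clk=1 s5=1 s10=1 s6=1 s0=1 s1=1 s8=0 s4=0 s2=1 s9=0 s3=1 s7=1
t15.Δ1 clk=0 s5=1 s10=1 s6=1 s0=1 s1=1 s8=0 s4=0 s2=0 s9=0 s3=1 s7=1
t15.Δ2 clk=0 s5=1 s10=1 s6=1 s0=1 s1=1 s8=0 s4=0 s2=0 s9=0 s3=1 s7=0
t16.Δ0 clk=0 s5=1 s10=1 s6=1 s0=1 s1=1 s8=0 s4=0 s2=0 s9=0 s3=1 s7=0
t16.Δ1 clk=1 s5=1 s10=1 s6=1 s0=1 s1=1 s8=0 s4=0 s2=0 s9=0 s3=1 s7=0
t17.Δ0 clk=1 s5=1 s10=1 s6=1 s0=1 s1=1 s8=0 s4=0 s2=0 s9=0 s3=1 s7=0
t17.Δ1 clk=0 s5=1 s10=1 s6=0 s0=1 s1=1 s8=0 s4=0 s2=1 s9=0 s3=1 s7=0
t17.Δ2 clk=0 s5=1 s10=1 s6=0 s0=1 s1=1 s8=0 s4=0 s2=1 s9=0 s3=1 s7=1

2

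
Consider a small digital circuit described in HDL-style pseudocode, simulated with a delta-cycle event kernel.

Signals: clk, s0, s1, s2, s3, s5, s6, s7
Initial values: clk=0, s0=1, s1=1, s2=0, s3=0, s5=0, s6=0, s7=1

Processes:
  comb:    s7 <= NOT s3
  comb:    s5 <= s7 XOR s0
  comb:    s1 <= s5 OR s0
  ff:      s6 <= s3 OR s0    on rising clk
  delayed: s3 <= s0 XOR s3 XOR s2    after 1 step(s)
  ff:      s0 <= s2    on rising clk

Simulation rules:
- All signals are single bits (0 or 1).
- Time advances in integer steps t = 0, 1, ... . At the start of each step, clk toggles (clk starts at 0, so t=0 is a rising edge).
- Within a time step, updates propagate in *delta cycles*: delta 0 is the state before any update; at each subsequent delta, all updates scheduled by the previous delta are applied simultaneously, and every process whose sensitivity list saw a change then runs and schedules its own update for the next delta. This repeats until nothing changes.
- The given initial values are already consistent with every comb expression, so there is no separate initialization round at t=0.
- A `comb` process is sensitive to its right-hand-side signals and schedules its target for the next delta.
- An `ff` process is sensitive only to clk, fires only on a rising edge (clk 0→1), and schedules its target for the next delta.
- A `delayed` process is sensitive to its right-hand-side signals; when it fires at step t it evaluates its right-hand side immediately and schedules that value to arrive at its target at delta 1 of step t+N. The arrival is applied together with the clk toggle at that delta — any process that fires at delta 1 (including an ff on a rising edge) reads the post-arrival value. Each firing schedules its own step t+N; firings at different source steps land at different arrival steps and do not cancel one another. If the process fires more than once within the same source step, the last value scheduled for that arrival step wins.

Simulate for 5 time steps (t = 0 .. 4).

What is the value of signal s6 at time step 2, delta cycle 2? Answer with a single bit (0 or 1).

0

[bits: s1,s2,s6,s3,s0,clk,s7,s5]
t=0: Δ0=10001010 Δ1=10001110 Δ2=10100110 Δ3=00100111 Δ4=10100111 | 4Δ
t=1: Δ0=10100111 Δ1=10100011 | 1Δ
t=2: Δ0=10100011 Δ1=10100111 Δ2=10000111 | 2Δ
t=3: Δ0=10000111 Δ1=10000011 | 1Δ
t=4: Δ0=10000011 Δ1=10000111 | 1Δ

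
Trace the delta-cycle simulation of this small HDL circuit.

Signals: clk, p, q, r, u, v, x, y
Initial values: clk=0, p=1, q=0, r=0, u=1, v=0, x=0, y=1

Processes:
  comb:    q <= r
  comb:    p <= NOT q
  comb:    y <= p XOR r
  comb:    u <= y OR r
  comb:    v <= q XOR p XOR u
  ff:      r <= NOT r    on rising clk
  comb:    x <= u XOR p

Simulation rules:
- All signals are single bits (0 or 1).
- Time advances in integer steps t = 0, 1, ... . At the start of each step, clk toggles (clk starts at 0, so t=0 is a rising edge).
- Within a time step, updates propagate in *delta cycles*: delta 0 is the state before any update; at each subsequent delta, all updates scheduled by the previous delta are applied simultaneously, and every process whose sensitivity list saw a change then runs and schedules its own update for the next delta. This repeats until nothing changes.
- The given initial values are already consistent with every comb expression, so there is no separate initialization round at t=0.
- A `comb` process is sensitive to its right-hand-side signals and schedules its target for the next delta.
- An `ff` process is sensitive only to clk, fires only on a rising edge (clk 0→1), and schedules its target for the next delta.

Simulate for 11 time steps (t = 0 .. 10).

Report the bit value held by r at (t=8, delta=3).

1

[bits: y,clk,u,x,p,q,r,v]
t=0: Δ0=10101000 Δ1=11101000 Δ2=11101010 Δ3=01101110 Δ4=01100111 Δ5=11110110 | 5Δ
t=1: Δ0=11110110 Δ1=10110110 | 1Δ
t=2: Δ0=10110110 Δ1=11110110 Δ2=11110100 Δ3=01110000 Δ4=01011001 Δ5=11011001 Δ6=11111001 Δ7=11101000 | 7Δ
t=3: Δ0=11101000 Δ1=10101000 | 1Δ
t=4: Δ0=10101000 Δ1=11101000 Δ2=11101010 Δ3=01101110 Δ4=01100111 Δ5=11110110 | 5Δ
t=5: Δ0=11110110 Δ1=10110110 | 1Δ
t=6: Δ0=10110110 Δ1=11110110 Δ2=11110100 Δ3=01110000 Δ4=01011001 Δ5=11011001 Δ6=11111001 Δ7=11101000 | 7Δ
t=7: Δ0=11101000 Δ1=10101000 | 1Δ
t=8: Δ0=10101000 Δ1=11101000 Δ2=11101010 Δ3=01101110 Δ4=01100111 Δ5=11110110 | 5Δ
t=9: Δ0=11110110 Δ1=10110110 | 1Δ
t=10: Δ0=10110110 Δ1=11110110 Δ2=11110100 Δ3=01110000 Δ4=01011001 Δ5=11011001 Δ6=11111001 Δ7=11101000 | 7Δ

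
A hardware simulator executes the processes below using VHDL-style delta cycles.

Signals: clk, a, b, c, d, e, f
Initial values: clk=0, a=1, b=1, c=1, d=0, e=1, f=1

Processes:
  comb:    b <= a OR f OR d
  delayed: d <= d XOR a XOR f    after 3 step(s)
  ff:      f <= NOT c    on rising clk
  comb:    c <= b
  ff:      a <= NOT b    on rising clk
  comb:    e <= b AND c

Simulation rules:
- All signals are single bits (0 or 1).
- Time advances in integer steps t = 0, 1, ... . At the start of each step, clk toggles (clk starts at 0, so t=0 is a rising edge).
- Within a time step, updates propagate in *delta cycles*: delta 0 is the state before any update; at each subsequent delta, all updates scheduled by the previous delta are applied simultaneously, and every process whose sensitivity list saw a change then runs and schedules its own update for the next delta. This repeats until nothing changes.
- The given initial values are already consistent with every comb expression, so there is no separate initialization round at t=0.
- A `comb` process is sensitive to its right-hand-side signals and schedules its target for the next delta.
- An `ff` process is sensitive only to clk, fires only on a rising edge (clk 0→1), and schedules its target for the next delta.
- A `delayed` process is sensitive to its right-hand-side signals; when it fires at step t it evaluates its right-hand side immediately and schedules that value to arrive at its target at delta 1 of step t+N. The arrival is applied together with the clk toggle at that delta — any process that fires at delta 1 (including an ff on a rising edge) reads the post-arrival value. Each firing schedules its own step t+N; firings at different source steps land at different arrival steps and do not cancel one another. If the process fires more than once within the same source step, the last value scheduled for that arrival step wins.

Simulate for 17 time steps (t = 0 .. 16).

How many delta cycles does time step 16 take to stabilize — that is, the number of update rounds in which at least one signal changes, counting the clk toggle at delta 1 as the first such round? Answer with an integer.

4

t=0 Δ0: f=1 e=1 clk=0 c=1 b=1 d=0 a=1
  Δ1: clk:0→1
  Δ2: f:1→0, a:1→0
  Δ3: b:1→0
  Δ4: e:1→0, c:1→0
  (4Δ to stable)
t=1 Δ0: f=0 e=0 clk=1 c=0 b=0 d=0 a=0
  Δ1: clk:1→0
  (1Δ to stable)
t=2 Δ0: f=0 e=0 clk=0 c=0 b=0 d=0 a=0
  Δ1: clk:0→1
  Δ2: f:0→1, a:0→1
  Δ3: b:0→1
  Δ4: c:0→1
  Δ5: e:0→1
  (5Δ to stable)
t=3 Δ0: f=1 e=1 clk=1 c=1 b=1 d=0 a=1
  Δ1: clk:1→0
  (1Δ to stable)
t=4 Δ0: f=1 e=1 clk=0 c=1 b=1 d=0 a=1
  Δ1: clk:0→1
  Δ2: f:1→0, a:1→0
  Δ3: b:1→0
  Δ4: e:1→0, c:1→0
  (4Δ to stable)
t=5 Δ0: f=0 e=0 clk=1 c=0 b=0 d=0 a=0
  Δ1: clk:1→0
  (1Δ to stable)
t=6 Δ0: f=0 e=0 clk=0 c=0 b=0 d=0 a=0
  Δ1: clk:0→1
  Δ2: f:0→1, a:0→1
  Δ3: b:0→1
  Δ4: c:0→1
  Δ5: e:0→1
  (5Δ to stable)
t=7 Δ0: f=1 e=1 clk=1 c=1 b=1 d=0 a=1
  Δ1: clk:1→0
  (1Δ to stable)
t=8 Δ0: f=1 e=1 clk=0 c=1 b=1 d=0 a=1
  Δ1: clk:0→1
  Δ2: f:1→0, a:1→0
  Δ3: b:1→0
  Δ4: e:1→0, c:1→0
  (4Δ to stable)
t=9 Δ0: f=0 e=0 clk=1 c=0 b=0 d=0 a=0
  Δ1: clk:1→0
  (1Δ to stable)
t=10 Δ0: f=0 e=0 clk=0 c=0 b=0 d=0 a=0
  Δ1: clk:0→1
  Δ2: f:0→1, a:0→1
  Δ3: b:0→1
  Δ4: c:0→1
  Δ5: e:0→1
  (5Δ to stable)
t=11 Δ0: f=1 e=1 clk=1 c=1 b=1 d=0 a=1
  Δ1: clk:1→0
  (1Δ to stable)
t=12 Δ0: f=1 e=1 clk=0 c=1 b=1 d=0 a=1
  Δ1: clk:0→1
  Δ2: f:1→0, a:1→0
  Δ3: b:1→0
  Δ4: e:1→0, c:1→0
  (4Δ to stable)
t=13 Δ0: f=0 e=0 clk=1 c=0 b=0 d=0 a=0
  Δ1: clk:1→0
  (1Δ to stable)
t=14 Δ0: f=0 e=0 clk=0 c=0 b=0 d=0 a=0
  Δ1: clk:0→1
  Δ2: f:0→1, a:0→1
  Δ3: b:0→1
  Δ4: c:0→1
  Δ5: e:0→1
  (5Δ to stable)
t=15 Δ0: f=1 e=1 clk=1 c=1 b=1 d=0 a=1
  Δ1: clk:1→0
  (1Δ to stable)
t=16 Δ0: f=1 e=1 clk=0 c=1 b=1 d=0 a=1
  Δ1: clk:0→1
  Δ2: f:1→0, a:1→0
  Δ3: b:1→0
  Δ4: e:1→0, c:1→0
  (4Δ to stable)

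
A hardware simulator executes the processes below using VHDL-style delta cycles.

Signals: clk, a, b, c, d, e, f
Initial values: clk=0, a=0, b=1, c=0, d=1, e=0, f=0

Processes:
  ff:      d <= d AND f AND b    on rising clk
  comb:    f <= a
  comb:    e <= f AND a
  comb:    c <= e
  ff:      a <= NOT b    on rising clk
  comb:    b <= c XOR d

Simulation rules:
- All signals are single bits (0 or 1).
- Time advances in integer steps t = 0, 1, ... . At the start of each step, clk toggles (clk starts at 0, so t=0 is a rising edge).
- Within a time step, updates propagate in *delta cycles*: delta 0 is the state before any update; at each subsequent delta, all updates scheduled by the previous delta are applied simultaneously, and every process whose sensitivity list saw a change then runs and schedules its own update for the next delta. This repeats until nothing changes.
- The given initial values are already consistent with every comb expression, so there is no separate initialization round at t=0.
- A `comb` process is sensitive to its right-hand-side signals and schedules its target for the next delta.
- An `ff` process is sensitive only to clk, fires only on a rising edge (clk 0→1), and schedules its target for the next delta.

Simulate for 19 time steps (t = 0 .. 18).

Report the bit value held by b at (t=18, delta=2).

0

[bits: f,a,clk,e,d,c,b]
t=0: Δ0=0000101 Δ1=0010101 Δ2=0010001 Δ3=0010000 | 3Δ
t=1: Δ0=0010000 Δ1=0000000 | 1Δ
t=2: Δ0=0000000 Δ1=0010000 Δ2=0110000 Δ3=1110000 Δ4=1111000 Δ5=1111010 Δ6=1111011 | 6Δ
t=3: Δ0=1111011 Δ1=1101011 | 1Δ
t=4: Δ0=1101011 Δ1=1111011 Δ2=1011011 Δ3=0010011 Δ4=0010001 Δ5=0010000 | 5Δ
t=5: Δ0=0010000 Δ1=0000000 | 1Δ
t=6: Δ0=0000000 Δ1=0010000 Δ2=0110000 Δ3=1110000 Δ4=1111000 Δ5=1111010 Δ6=1111011 | 6Δ
t=7: Δ0=1111011 Δ1=1101011 | 1Δ
t=8: Δ0=1101011 Δ1=1111011 Δ2=1011011 Δ3=0010011 Δ4=0010001 Δ5=0010000 | 5Δ
t=9: Δ0=0010000 Δ1=0000000 | 1Δ
t=10: Δ0=0000000 Δ1=0010000 Δ2=0110000 Δ3=1110000 Δ4=1111000 Δ5=1111010 Δ6=1111011 | 6Δ
t=11: Δ0=1111011 Δ1=1101011 | 1Δ
t=12: Δ0=1101011 Δ1=1111011 Δ2=1011011 Δ3=0010011 Δ4=0010001 Δ5=0010000 | 5Δ
t=13: Δ0=0010000 Δ1=0000000 | 1Δ
t=14: Δ0=0000000 Δ1=0010000 Δ2=0110000 Δ3=1110000 Δ4=1111000 Δ5=1111010 Δ6=1111011 | 6Δ
t=15: Δ0=1111011 Δ1=1101011 | 1Δ
t=16: Δ0=1101011 Δ1=1111011 Δ2=1011011 Δ3=0010011 Δ4=0010001 Δ5=0010000 | 5Δ
t=17: Δ0=0010000 Δ1=0000000 | 1Δ
t=18: Δ0=0000000 Δ1=0010000 Δ2=0110000 Δ3=1110000 Δ4=1111000 Δ5=1111010 Δ6=1111011 | 6Δ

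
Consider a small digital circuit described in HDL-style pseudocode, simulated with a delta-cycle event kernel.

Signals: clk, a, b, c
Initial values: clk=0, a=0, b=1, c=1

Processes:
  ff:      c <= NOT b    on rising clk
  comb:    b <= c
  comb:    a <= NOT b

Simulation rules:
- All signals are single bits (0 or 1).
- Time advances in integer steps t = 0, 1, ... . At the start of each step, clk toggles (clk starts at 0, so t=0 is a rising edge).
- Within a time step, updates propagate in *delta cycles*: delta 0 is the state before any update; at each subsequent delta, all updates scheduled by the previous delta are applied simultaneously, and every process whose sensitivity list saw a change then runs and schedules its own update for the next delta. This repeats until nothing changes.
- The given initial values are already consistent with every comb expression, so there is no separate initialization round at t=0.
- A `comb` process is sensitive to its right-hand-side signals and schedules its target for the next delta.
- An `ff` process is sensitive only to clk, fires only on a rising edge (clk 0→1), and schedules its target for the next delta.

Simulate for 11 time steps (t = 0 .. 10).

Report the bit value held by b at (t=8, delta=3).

t0.Δ0 c=1 clk=0 b=1 a=0
t0.Δ1 c=1 clk=1 b=1 a=0
t0.Δ2 c=0 clk=1 b=1 a=0
t0.Δ3 c=0 clk=1 b=0 a=0
t0.Δ4 c=0 clk=1 b=0 a=1
t1.Δ0 c=0 clk=1 b=0 a=1
t1.Δ1 c=0 clk=0 b=0 a=1
t2.Δ0 c=0 clk=0 b=0 a=1
t2.Δ1 c=0 clk=1 b=0 a=1
t2.Δ2 c=1 clk=1 b=0 a=1
t2.Δ3 c=1 clk=1 b=1 a=1
t2.Δ4 c=1 clk=1 b=1 a=0
t3.Δ0 c=1 clk=1 b=1 a=0
t3.Δ1 c=1 clk=0 b=1 a=0
t4.Δ0 c=1 clk=0 b=1 a=0
t4.Δ1 c=1 clk=1 b=1 a=0
t4.Δ2 c=0 clk=1 b=1 a=0
t4.Δ3 c=0 clk=1 b=0 a=0
t4.Δ4 c=0 clk=1 b=0 a=1
t5.Δ0 c=0 clk=1 b=0 a=1
t5.Δ1 c=0 clk=0 b=0 a=1
t6.Δ0 c=0 clk=0 b=0 a=1
t6.Δ1 c=0 clk=1 b=0 a=1
t6.Δ2 c=1 clk=1 b=0 a=1
t6.Δ3 c=1 clk=1 b=1 a=1
t6.Δ4 c=1 clk=1 b=1 a=0
t7.Δ0 c=1 clk=1 b=1 a=0
t7.Δ1 c=1 clk=0 b=1 a=0
t8.Δ0 c=1 clk=0 b=1 a=0
t8.Δ1 c=1 clk=1 b=1 a=0
t8.Δ2 c=0 clk=1 b=1 a=0
t8.Δ3 c=0 clk=1 b=0 a=0
t8.Δ4 c=0 clk=1 b=0 a=1
t9.Δ0 c=0 clk=1 b=0 a=1
t9.Δ1 c=0 clk=0 b=0 a=1
t10.Δ0 c=0 clk=0 b=0 a=1
t10.Δ1 c=0 clk=1 b=0 a=1
t10.Δ2 c=1 clk=1 b=0 a=1
t10.Δ3 c=1 clk=1 b=1 a=1
t10.Δ4 c=1 clk=1 b=1 a=0

0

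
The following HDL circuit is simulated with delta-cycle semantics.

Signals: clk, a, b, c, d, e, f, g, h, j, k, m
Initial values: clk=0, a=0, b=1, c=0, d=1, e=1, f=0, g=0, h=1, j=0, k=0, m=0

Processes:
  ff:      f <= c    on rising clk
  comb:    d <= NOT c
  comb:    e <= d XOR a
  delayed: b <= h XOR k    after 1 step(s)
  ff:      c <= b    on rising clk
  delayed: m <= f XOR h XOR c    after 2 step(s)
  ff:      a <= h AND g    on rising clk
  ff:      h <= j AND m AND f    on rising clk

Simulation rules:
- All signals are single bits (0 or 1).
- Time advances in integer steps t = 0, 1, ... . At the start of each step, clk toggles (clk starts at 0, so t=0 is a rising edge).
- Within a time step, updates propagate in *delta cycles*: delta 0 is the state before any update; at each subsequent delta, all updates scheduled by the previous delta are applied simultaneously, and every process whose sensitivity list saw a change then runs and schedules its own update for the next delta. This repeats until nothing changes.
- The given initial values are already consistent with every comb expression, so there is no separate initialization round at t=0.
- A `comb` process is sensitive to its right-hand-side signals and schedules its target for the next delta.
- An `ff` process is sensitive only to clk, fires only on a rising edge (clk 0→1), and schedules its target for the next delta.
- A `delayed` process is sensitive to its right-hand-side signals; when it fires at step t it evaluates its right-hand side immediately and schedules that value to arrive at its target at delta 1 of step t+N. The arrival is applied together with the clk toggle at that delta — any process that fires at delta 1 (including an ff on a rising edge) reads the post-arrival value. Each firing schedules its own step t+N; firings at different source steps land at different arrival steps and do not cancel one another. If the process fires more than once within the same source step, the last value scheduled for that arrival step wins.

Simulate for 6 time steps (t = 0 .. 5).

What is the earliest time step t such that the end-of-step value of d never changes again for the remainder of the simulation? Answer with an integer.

t=0 Δ0: m=0 clk=0 j=0 c=0 d=1 b=1 e=1 h=1 g=0 a=0 k=0 f=0
  Δ1: clk:0→1
  Δ2: c:0→1, h:1→0
  Δ3: d:1→0
  Δ4: e:1→0
  (4Δ to stable)
t=1 Δ0: m=0 clk=1 j=0 c=1 d=0 b=1 e=0 h=0 g=0 a=0 k=0 f=0
  Δ1: clk:1→0, b:1→0
  (1Δ to stable)
t=2 Δ0: m=0 clk=0 j=0 c=1 d=0 b=0 e=0 h=0 g=0 a=0 k=0 f=0
  Δ1: m:0→1, clk:0→1
  Δ2: c:1→0, f:0→1
  Δ3: d:0→1
  Δ4: e:0→1
  (4Δ to stable)
t=3 Δ0: m=1 clk=1 j=0 c=0 d=1 b=0 e=1 h=0 g=0 a=0 k=0 f=1
  Δ1: clk:1→0
  (1Δ to stable)
t=4 Δ0: m=1 clk=0 j=0 c=0 d=1 b=0 e=1 h=0 g=0 a=0 k=0 f=1
  Δ1: clk:0→1
  Δ2: f:1→0
  (2Δ to stable)
t=5 Δ0: m=1 clk=1 j=0 c=0 d=1 b=0 e=1 h=0 g=0 a=0 k=0 f=0
  Δ1: clk:1→0
  (1Δ to stable)

2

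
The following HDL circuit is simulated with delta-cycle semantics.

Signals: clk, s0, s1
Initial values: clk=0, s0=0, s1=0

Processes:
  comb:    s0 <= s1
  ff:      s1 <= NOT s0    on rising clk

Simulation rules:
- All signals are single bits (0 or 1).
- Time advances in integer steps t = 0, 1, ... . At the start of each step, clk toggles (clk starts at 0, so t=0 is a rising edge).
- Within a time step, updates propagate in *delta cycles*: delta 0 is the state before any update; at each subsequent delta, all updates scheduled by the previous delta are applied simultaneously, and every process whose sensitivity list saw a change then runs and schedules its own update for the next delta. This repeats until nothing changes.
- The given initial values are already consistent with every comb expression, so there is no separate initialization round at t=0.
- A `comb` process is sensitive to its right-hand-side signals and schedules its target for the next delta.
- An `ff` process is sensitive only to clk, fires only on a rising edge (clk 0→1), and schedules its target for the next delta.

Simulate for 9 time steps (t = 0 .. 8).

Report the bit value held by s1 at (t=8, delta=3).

t0.Δ0 s1=0 clk=0 s0=0
t0.Δ1 s1=0 clk=1 s0=0
t0.Δ2 s1=1 clk=1 s0=0
t0.Δ3 s1=1 clk=1 s0=1
t1.Δ0 s1=1 clk=1 s0=1
t1.Δ1 s1=1 clk=0 s0=1
t2.Δ0 s1=1 clk=0 s0=1
t2.Δ1 s1=1 clk=1 s0=1
t2.Δ2 s1=0 clk=1 s0=1
t2.Δ3 s1=0 clk=1 s0=0
t3.Δ0 s1=0 clk=1 s0=0
t3.Δ1 s1=0 clk=0 s0=0
t4.Δ0 s1=0 clk=0 s0=0
t4.Δ1 s1=0 clk=1 s0=0
t4.Δ2 s1=1 clk=1 s0=0
t4.Δ3 s1=1 clk=1 s0=1
t5.Δ0 s1=1 clk=1 s0=1
t5.Δ1 s1=1 clk=0 s0=1
t6.Δ0 s1=1 clk=0 s0=1
t6.Δ1 s1=1 clk=1 s0=1
t6.Δ2 s1=0 clk=1 s0=1
t6.Δ3 s1=0 clk=1 s0=0
t7.Δ0 s1=0 clk=1 s0=0
t7.Δ1 s1=0 clk=0 s0=0
t8.Δ0 s1=0 clk=0 s0=0
t8.Δ1 s1=0 clk=1 s0=0
t8.Δ2 s1=1 clk=1 s0=0
t8.Δ3 s1=1 clk=1 s0=1

1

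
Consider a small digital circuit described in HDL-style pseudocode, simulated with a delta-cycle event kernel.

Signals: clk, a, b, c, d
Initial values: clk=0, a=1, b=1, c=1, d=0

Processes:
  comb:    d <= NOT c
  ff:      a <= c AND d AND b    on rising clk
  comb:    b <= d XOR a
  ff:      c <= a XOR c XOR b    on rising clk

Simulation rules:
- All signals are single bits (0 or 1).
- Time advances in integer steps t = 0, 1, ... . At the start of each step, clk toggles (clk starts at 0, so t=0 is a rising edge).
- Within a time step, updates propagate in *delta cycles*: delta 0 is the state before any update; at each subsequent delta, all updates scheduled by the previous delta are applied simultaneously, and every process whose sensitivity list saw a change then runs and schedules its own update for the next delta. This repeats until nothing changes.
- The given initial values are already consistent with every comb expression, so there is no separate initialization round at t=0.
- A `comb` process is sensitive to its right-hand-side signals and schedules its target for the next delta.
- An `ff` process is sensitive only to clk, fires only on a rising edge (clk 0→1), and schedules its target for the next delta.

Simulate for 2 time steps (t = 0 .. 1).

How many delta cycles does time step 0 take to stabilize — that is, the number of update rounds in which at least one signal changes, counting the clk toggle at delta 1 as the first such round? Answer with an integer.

t=0 Δ0: a=1 clk=0 b=1 c=1 d=0
  Δ1: clk:0→1
  Δ2: a:1→0
  Δ3: b:1→0
  (3Δ to stable)
t=1 Δ0: a=0 clk=1 b=0 c=1 d=0
  Δ1: clk:1→0
  (1Δ to stable)

3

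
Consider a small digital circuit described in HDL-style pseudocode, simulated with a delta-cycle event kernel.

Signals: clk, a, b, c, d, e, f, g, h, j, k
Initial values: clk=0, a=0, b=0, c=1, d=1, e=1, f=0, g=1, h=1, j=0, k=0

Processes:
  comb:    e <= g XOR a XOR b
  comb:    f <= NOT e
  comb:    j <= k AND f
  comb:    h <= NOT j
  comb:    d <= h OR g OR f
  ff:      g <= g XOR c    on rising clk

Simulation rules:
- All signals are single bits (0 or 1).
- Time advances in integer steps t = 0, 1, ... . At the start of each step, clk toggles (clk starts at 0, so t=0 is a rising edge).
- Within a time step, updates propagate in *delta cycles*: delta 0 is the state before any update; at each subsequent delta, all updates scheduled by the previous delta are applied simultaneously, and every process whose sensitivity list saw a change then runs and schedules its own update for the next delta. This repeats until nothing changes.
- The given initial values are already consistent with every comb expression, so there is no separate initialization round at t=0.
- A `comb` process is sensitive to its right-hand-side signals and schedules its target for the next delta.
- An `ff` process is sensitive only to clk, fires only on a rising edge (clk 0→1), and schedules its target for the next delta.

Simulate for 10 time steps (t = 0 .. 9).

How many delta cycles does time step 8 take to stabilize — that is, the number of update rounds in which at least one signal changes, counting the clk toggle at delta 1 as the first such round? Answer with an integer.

4

t0.Δ0 h=1 c=1 k=0 a=0 d=1 e=1 clk=0 b=0 f=0 j=0 g=1
t0.Δ1 h=1 c=1 k=0 a=0 d=1 e=1 clk=1 b=0 f=0 j=0 g=1
t0.Δ2 h=1 c=1 k=0 a=0 d=1 e=1 clk=1 b=0 f=0 j=0 g=0
t0.Δ3 h=1 c=1 k=0 a=0 d=1 e=0 clk=1 b=0 f=0 j=0 g=0
t0.Δ4 h=1 c=1 k=0 a=0 d=1 e=0 clk=1 b=0 f=1 j=0 g=0
t1.Δ0 h=1 c=1 k=0 a=0 d=1 e=0 clk=1 b=0 f=1 j=0 g=0
t1.Δ1 h=1 c=1 k=0 a=0 d=1 e=0 clk=0 b=0 f=1 j=0 g=0
t2.Δ0 h=1 c=1 k=0 a=0 d=1 e=0 clk=0 b=0 f=1 j=0 g=0
t2.Δ1 h=1 c=1 k=0 a=0 d=1 e=0 clk=1 b=0 f=1 j=0 g=0
t2.Δ2 h=1 c=1 k=0 a=0 d=1 e=0 clk=1 b=0 f=1 j=0 g=1
t2.Δ3 h=1 c=1 k=0 a=0 d=1 e=1 clk=1 b=0 f=1 j=0 g=1
t2.Δ4 h=1 c=1 k=0 a=0 d=1 e=1 clk=1 b=0 f=0 j=0 g=1
t3.Δ0 h=1 c=1 k=0 a=0 d=1 e=1 clk=1 b=0 f=0 j=0 g=1
t3.Δ1 h=1 c=1 k=0 a=0 d=1 e=1 clk=0 b=0 f=0 j=0 g=1
t4.Δ0 h=1 c=1 k=0 a=0 d=1 e=1 clk=0 b=0 f=0 j=0 g=1
t4.Δ1 h=1 c=1 k=0 a=0 d=1 e=1 clk=1 b=0 f=0 j=0 g=1
t4.Δ2 h=1 c=1 k=0 a=0 d=1 e=1 clk=1 b=0 f=0 j=0 g=0
t4.Δ3 h=1 c=1 k=0 a=0 d=1 e=0 clk=1 b=0 f=0 j=0 g=0
t4.Δ4 h=1 c=1 k=0 a=0 d=1 e=0 clk=1 b=0 f=1 j=0 g=0
t5.Δ0 h=1 c=1 k=0 a=0 d=1 e=0 clk=1 b=0 f=1 j=0 g=0
t5.Δ1 h=1 c=1 k=0 a=0 d=1 e=0 clk=0 b=0 f=1 j=0 g=0
t6.Δ0 h=1 c=1 k=0 a=0 d=1 e=0 clk=0 b=0 f=1 j=0 g=0
t6.Δ1 h=1 c=1 k=0 a=0 d=1 e=0 clk=1 b=0 f=1 j=0 g=0
t6.Δ2 h=1 c=1 k=0 a=0 d=1 e=0 clk=1 b=0 f=1 j=0 g=1
t6.Δ3 h=1 c=1 k=0 a=0 d=1 e=1 clk=1 b=0 f=1 j=0 g=1
t6.Δ4 h=1 c=1 k=0 a=0 d=1 e=1 clk=1 b=0 f=0 j=0 g=1
t7.Δ0 h=1 c=1 k=0 a=0 d=1 e=1 clk=1 b=0 f=0 j=0 g=1
t7.Δ1 h=1 c=1 k=0 a=0 d=1 e=1 clk=0 b=0 f=0 j=0 g=1
t8.Δ0 h=1 c=1 k=0 a=0 d=1 e=1 clk=0 b=0 f=0 j=0 g=1
t8.Δ1 h=1 c=1 k=0 a=0 d=1 e=1 clk=1 b=0 f=0 j=0 g=1
t8.Δ2 h=1 c=1 k=0 a=0 d=1 e=1 clk=1 b=0 f=0 j=0 g=0
t8.Δ3 h=1 c=1 k=0 a=0 d=1 e=0 clk=1 b=0 f=0 j=0 g=0
t8.Δ4 h=1 c=1 k=0 a=0 d=1 e=0 clk=1 b=0 f=1 j=0 g=0
t9.Δ0 h=1 c=1 k=0 a=0 d=1 e=0 clk=1 b=0 f=1 j=0 g=0
t9.Δ1 h=1 c=1 k=0 a=0 d=1 e=0 clk=0 b=0 f=1 j=0 g=0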